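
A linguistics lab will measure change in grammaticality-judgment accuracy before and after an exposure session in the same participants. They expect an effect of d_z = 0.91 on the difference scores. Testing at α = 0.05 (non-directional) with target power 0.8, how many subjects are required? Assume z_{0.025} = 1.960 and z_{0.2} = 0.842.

n = 10 pairs

For a paired (one-sample on differences) test: n = ((z_{α/2} + z_β) / d)².
z_{α/2} + z_β = 1.960 + 0.842 = 2.802.
n = (2.802 / 0.91)² = 3.079² = 9.48.
Round up.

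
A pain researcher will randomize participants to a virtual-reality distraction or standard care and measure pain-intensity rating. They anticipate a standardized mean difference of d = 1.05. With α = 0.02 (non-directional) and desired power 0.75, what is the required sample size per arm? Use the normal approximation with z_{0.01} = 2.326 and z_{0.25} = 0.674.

For two independent groups with equal n: n = 2·((z_{α/2} + z_β) / d)².
z_{α/2} + z_β = 2.326 + 0.674 = 3.000.
n = 2 × (3.000 / 1.05)² = 2 × 2.857² = 2 × 8.16 = 16.3.
Round up to the next whole participant.

n = 17 per group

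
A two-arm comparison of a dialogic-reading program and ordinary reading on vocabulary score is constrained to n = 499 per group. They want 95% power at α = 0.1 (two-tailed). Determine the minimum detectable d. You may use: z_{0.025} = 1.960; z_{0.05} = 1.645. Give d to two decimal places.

d_min ≈ 0.21

For two independent groups of n = 499 each: d_min = (z_{α/2} + z_β)·√(2/n).
z-sum = 1.645 + 1.645 = 3.290.
d_min = 3.290 × √(2/499) = 3.290 × 0.0633 = 0.208.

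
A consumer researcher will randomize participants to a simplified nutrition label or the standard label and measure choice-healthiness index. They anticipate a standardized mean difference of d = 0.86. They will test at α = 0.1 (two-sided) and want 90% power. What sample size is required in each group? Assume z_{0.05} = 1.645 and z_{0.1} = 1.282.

For two independent groups with equal n: n = 2·((z_{α/2} + z_β) / d)².
z_{α/2} + z_β = 1.645 + 1.282 = 2.927.
n = 2 × (2.927 / 0.86)² = 2 × 3.403² = 2 × 11.58 = 23.2.
Round up to the next whole participant.

n = 24 per group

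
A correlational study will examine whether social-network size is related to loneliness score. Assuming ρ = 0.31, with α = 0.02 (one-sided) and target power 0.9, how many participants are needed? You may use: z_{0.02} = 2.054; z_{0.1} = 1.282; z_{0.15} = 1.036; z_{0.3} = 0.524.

Fisher's z: C = ½·ln((1+r)/(1−r)) = ½·ln(1.8986) = 0.3205.
n = ((z_{α} + z_β)/C)² + 3.
(2.054 + 1.282) / 0.3205 = 3.336 / 0.3205 = 10.409.
n = 10.409² + 3 = 108.34 + 3 = 111.3.
Round up.

n = 112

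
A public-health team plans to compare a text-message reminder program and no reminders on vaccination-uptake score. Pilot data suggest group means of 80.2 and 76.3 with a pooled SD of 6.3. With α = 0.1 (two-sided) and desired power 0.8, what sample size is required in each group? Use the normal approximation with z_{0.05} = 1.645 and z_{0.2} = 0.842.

Cohen's d = |M₁ − M₂| / SD_pooled = |80.2 − 76.3| / 6.3 = 3.9 / 6.3 = 0.619.
For two independent groups with equal n: n = 2·((z_{α/2} + z_β) / d)².
z_{α/2} + z_β = 1.645 + 0.842 = 2.487.
n = 2 × (2.487 / 0.619)² = 2 × 4.018² = 2 × 16.14 = 32.3.
Round up to the next whole participant.

n = 33 per group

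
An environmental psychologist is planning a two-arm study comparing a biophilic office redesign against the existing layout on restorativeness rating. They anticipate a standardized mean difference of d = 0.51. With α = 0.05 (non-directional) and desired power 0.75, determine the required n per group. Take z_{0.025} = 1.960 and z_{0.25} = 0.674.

n = 54 per group

For two independent groups with equal n: n = 2·((z_{α/2} + z_β) / d)².
z_{α/2} + z_β = 1.960 + 0.674 = 2.634.
n = 2 × (2.634 / 0.51)² = 2 × 5.165² = 2 × 26.67 = 53.3.
Round up to the next whole participant.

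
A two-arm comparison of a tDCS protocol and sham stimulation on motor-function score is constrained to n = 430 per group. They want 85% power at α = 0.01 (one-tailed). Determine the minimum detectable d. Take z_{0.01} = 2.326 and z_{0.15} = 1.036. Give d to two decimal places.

For two independent groups of n = 430 each: d_min = (z_{α} + z_β)·√(2/n).
z-sum = 2.326 + 1.036 = 3.362.
d_min = 3.362 × √(2/430) = 3.362 × 0.0682 = 0.229.

d_min ≈ 0.23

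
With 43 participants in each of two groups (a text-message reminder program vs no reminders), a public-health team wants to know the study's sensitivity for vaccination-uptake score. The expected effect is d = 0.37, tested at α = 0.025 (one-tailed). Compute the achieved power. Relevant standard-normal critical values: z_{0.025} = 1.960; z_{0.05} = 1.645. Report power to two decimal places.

For two equal groups, power = Φ(d·√(n/2) − z_{α}).
d·√(n/2) = 0.37 × √(43/2) = 0.37 × 4.637 = 1.716.
z_β = 1.716 − 1.960 = -0.244.
Power = Φ(-0.244) = 0.403.

power ≈ 0.40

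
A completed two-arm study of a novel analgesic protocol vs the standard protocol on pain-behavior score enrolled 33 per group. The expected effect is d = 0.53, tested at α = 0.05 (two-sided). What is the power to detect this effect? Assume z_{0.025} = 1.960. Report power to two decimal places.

For two equal groups, power = Φ(d·√(n/2) − z_{α/2}).
d·√(n/2) = 0.53 × √(33/2) = 0.53 × 4.062 = 2.153.
z_β = 2.153 − 1.960 = 0.193.
Power = Φ(0.193) = 0.576.

power ≈ 0.58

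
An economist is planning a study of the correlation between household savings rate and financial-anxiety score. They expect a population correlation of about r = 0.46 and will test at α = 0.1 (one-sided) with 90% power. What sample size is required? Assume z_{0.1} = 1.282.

Fisher's z: C = ½·ln((1+r)/(1−r)) = ½·ln(2.7037) = 0.4973.
n = ((z_{α} + z_β)/C)² + 3.
(1.282 + 1.282) / 0.4973 = 2.564 / 0.4973 = 5.156.
n = 5.156² + 3 = 26.58 + 3 = 29.6.
Round up.

n = 30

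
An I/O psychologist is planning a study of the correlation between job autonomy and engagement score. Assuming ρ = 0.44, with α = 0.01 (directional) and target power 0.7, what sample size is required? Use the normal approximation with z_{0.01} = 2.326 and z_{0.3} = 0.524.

Fisher's z: C = ½·ln((1+r)/(1−r)) = ½·ln(2.5714) = 0.4722.
n = ((z_{α} + z_β)/C)² + 3.
(2.326 + 0.524) / 0.4722 = 2.850 / 0.4722 = 6.036.
n = 6.036² + 3 = 36.43 + 3 = 39.4.
Round up.

n = 40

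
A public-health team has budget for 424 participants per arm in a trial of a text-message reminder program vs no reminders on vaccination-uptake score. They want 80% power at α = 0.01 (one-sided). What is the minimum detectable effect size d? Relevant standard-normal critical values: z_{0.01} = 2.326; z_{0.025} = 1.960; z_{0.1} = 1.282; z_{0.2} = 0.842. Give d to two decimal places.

d_min ≈ 0.22

For two independent groups of n = 424 each: d_min = (z_{α} + z_β)·√(2/n).
z-sum = 2.326 + 0.842 = 3.168.
d_min = 3.168 × √(2/424) = 3.168 × 0.0687 = 0.218.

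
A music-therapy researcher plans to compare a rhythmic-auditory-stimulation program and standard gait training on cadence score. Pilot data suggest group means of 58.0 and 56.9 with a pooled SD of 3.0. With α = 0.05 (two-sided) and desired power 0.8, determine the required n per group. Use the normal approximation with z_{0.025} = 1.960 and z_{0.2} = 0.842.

n = 117 per group

Cohen's d = |M₁ − M₂| / SD_pooled = |58.0 − 56.9| / 3.0 = 1.1 / 3.0 = 0.367.
For two independent groups with equal n: n = 2·((z_{α/2} + z_β) / d)².
z_{α/2} + z_β = 1.960 + 0.842 = 2.802.
n = 2 × (2.802 / 0.367)² = 2 × 7.635² = 2 × 58.29 = 116.6.
Round up to the next whole participant.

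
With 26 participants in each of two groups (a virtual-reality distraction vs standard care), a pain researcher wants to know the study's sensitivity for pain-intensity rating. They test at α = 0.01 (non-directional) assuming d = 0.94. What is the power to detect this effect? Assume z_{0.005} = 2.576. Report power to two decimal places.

power ≈ 0.79

For two equal groups, power = Φ(d·√(n/2) − z_{α/2}).
d·√(n/2) = 0.94 × √(26/2) = 0.94 × 3.606 = 3.389.
z_β = 3.389 − 2.576 = 0.813.
Power = Φ(0.813) = 0.792.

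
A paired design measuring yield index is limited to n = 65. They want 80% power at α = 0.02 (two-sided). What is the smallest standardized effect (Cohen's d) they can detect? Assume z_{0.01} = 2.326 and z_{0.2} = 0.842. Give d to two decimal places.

d_min ≈ 0.39

For a single sample (or paired design) of n = 65: d_min = (z_{α/2} + z_β)/√n.
z-sum = 2.326 + 0.842 = 3.168.
d_min = 3.168 / √65 = 3.168 / 8.062 = 0.393.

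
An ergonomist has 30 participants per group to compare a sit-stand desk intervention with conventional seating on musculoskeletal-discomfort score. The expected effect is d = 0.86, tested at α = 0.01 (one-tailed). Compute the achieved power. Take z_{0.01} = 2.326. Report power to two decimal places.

power ≈ 0.84

For two equal groups, power = Φ(d·√(n/2) − z_{α}).
d·√(n/2) = 0.86 × √(30/2) = 0.86 × 3.873 = 3.331.
z_β = 3.331 − 2.326 = 1.005.
Power = Φ(1.005) = 0.842.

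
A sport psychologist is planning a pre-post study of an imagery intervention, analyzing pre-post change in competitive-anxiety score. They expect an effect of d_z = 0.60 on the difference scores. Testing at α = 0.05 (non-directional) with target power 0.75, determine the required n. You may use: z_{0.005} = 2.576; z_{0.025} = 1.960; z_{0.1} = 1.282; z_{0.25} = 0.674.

For a paired (one-sample on differences) test: n = ((z_{α/2} + z_β) / d)².
z_{α/2} + z_β = 1.960 + 0.674 = 2.634.
n = (2.634 / 0.60)² = 4.390² = 19.27.
Round up.

n = 20 pairs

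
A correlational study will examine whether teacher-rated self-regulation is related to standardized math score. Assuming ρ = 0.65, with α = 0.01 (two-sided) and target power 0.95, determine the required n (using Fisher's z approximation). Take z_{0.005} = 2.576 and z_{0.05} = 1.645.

Fisher's z: C = ½·ln((1+r)/(1−r)) = ½·ln(4.7143) = 0.7753.
n = ((z_{α/2} + z_β)/C)² + 3.
(2.576 + 1.645) / 0.7753 = 4.221 / 0.7753 = 5.444.
n = 5.444² + 3 = 29.64 + 3 = 32.6.
Round up.

n = 33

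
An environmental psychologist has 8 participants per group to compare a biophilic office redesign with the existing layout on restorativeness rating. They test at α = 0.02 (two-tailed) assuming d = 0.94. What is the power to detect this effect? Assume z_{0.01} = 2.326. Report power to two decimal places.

For two equal groups, power = Φ(d·√(n/2) − z_{α/2}).
d·√(n/2) = 0.94 × √(8/2) = 0.94 × 2.000 = 1.880.
z_β = 1.880 − 2.326 = -0.446.
Power = Φ(-0.446) = 0.328.

power ≈ 0.33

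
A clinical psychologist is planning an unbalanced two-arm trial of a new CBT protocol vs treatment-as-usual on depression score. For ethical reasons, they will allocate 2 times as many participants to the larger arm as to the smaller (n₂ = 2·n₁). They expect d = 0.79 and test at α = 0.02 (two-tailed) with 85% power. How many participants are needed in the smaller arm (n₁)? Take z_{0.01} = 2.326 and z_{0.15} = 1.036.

With allocation ratio k = n₂/n₁ = 2, Var(x̄₁−x̄₂) = σ²(1/n₁ + 1/(k·n₁)) = σ²·(k+1)/(k·n₁).
So n₁ = (1 + 1/k)·((z_{α/2} + z_β)/d)² = 1.500 × (3.362/0.79)².
n₁ = 1.500 × 18.11 = 27.2.
Round up: n₁ = 28, giving n₂ = 2 × 28 = 56.

n₁ = 28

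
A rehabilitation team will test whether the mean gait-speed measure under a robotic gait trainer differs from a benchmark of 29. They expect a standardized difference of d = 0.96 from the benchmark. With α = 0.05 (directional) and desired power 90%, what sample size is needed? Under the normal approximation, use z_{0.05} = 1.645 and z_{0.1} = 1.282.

For a one-sample test: n = ((z_{α} + z_β) / d)².
z_{α} + z_β = 1.645 + 1.282 = 2.927.
n = (2.927 / 0.96)² = 3.049² = 9.30.
Round up.

n = 10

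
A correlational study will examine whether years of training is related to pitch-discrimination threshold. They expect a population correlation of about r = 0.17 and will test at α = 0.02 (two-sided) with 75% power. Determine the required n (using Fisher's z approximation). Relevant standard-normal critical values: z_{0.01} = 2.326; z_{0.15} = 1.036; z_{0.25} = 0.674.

Fisher's z: C = ½·ln((1+r)/(1−r)) = ½·ln(1.4096) = 0.1717.
n = ((z_{α/2} + z_β)/C)² + 3.
(2.326 + 0.674) / 0.1717 = 3.000 / 0.1717 = 17.472.
n = 17.472² + 3 = 305.28 + 3 = 308.3.
Round up.

n = 309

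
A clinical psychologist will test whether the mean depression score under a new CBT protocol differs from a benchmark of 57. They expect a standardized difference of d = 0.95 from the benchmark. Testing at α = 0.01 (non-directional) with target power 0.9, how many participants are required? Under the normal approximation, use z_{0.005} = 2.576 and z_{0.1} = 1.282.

n = 17

For a one-sample test: n = ((z_{α/2} + z_β) / d)².
z_{α/2} + z_β = 2.576 + 1.282 = 3.858.
n = (3.858 / 0.95)² = 4.061² = 16.49.
Round up.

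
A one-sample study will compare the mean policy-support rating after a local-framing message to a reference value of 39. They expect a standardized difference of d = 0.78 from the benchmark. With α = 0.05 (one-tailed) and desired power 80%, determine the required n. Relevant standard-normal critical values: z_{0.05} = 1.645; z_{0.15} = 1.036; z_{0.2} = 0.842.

For a one-sample test: n = ((z_{α} + z_β) / d)².
z_{α} + z_β = 1.645 + 0.842 = 2.487.
n = (2.487 / 0.78)² = 3.188² = 10.17.
Round up.

n = 11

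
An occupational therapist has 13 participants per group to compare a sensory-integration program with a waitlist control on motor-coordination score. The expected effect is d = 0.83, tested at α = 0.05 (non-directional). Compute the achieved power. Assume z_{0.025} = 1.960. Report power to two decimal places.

power ≈ 0.56

For two equal groups, power = Φ(d·√(n/2) − z_{α/2}).
d·√(n/2) = 0.83 × √(13/2) = 0.83 × 2.550 = 2.116.
z_β = 2.116 − 1.960 = 0.156.
Power = Φ(0.156) = 0.562.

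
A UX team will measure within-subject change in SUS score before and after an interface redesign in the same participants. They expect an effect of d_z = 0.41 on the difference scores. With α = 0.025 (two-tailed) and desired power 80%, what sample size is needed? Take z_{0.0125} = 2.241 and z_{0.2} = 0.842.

n = 57 pairs

For a paired (one-sample on differences) test: n = ((z_{α/2} + z_β) / d)².
z_{α/2} + z_β = 2.241 + 0.842 = 3.083.
n = (3.083 / 0.41)² = 7.520² = 56.54.
Round up.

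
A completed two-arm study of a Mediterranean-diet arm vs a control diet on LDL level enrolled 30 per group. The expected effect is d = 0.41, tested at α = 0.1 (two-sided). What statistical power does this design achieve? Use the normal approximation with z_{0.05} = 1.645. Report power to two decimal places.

power ≈ 0.48

For two equal groups, power = Φ(d·√(n/2) − z_{α/2}).
d·√(n/2) = 0.41 × √(30/2) = 0.41 × 3.873 = 1.588.
z_β = 1.588 − 1.645 = -0.057.
Power = Φ(-0.057) = 0.477.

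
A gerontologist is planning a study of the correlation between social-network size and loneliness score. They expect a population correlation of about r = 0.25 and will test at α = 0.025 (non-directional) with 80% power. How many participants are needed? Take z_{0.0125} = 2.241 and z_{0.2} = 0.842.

n = 149

Fisher's z: C = ½·ln((1+r)/(1−r)) = ½·ln(1.6667) = 0.2554.
n = ((z_{α/2} + z_β)/C)² + 3.
(2.241 + 0.842) / 0.2554 = 3.083 / 0.2554 = 12.071.
n = 12.071² + 3 = 145.72 + 3 = 148.7.
Round up.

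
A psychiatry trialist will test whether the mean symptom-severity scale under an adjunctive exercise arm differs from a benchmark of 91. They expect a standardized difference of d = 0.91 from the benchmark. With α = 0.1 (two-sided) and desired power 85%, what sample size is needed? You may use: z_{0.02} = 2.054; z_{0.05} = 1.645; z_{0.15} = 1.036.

For a one-sample test: n = ((z_{α/2} + z_β) / d)².
z_{α/2} + z_β = 1.645 + 1.036 = 2.681.
n = (2.681 / 0.91)² = 2.946² = 8.68.
Round up.

n = 9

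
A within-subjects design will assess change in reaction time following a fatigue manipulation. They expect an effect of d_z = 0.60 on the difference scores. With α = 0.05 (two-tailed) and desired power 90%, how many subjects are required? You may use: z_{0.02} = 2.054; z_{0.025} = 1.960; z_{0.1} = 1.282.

n = 30 pairs

For a paired (one-sample on differences) test: n = ((z_{α/2} + z_β) / d)².
z_{α/2} + z_β = 1.960 + 1.282 = 3.242.
n = (3.242 / 0.60)² = 5.403² = 29.20.
Round up.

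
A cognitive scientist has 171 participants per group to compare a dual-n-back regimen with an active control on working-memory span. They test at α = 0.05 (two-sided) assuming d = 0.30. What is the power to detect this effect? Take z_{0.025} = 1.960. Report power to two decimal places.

For two equal groups, power = Φ(d·√(n/2) − z_{α/2}).
d·√(n/2) = 0.30 × √(171/2) = 0.30 × 9.247 = 2.774.
z_β = 2.774 − 1.960 = 0.814.
Power = Φ(0.814) = 0.792.

power ≈ 0.79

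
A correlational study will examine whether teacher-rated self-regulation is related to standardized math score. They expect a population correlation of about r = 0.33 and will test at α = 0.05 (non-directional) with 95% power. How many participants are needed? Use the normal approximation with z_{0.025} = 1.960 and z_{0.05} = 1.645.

n = 114

Fisher's z: C = ½·ln((1+r)/(1−r)) = ½·ln(1.9851) = 0.3428.
n = ((z_{α/2} + z_β)/C)² + 3.
(1.960 + 1.645) / 0.3428 = 3.605 / 0.3428 = 10.516.
n = 10.516² + 3 = 110.59 + 3 = 113.6.
Round up.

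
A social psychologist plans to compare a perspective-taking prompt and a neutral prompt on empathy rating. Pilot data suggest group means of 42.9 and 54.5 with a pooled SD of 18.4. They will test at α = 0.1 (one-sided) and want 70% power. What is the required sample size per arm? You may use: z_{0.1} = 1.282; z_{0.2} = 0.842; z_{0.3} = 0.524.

Cohen's d = |M₁ − M₂| / SD_pooled = |42.9 − 54.5| / 18.4 = 11.6 / 18.4 = 0.630.
For two independent groups with equal n: n = 2·((z_{α} + z_β) / d)².
z_{α} + z_β = 1.282 + 0.524 = 1.806.
n = 2 × (1.806 / 0.630)² = 2 × 2.867² = 2 × 8.22 = 16.4.
Round up to the next whole participant.

n = 17 per group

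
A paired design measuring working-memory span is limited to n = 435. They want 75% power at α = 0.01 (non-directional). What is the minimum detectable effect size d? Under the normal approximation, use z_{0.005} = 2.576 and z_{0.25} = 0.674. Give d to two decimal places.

For a single sample (or paired design) of n = 435: d_min = (z_{α/2} + z_β)/√n.
z-sum = 2.576 + 0.674 = 3.250.
d_min = 3.250 / √435 = 3.250 / 20.857 = 0.156.

d_min ≈ 0.16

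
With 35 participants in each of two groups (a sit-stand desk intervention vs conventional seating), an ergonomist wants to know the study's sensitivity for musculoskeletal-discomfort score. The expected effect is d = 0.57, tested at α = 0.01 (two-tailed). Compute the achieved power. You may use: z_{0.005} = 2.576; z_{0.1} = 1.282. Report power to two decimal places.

For two equal groups, power = Φ(d·√(n/2) − z_{α/2}).
d·√(n/2) = 0.57 × √(35/2) = 0.57 × 4.183 = 2.384.
z_β = 2.384 − 2.576 = -0.192.
Power = Φ(-0.192) = 0.424.

power ≈ 0.42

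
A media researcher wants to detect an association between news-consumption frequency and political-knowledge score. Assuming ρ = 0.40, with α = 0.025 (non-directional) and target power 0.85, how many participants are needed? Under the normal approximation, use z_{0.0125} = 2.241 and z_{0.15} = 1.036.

n = 63

Fisher's z: C = ½·ln((1+r)/(1−r)) = ½·ln(2.3333) = 0.4236.
n = ((z_{α/2} + z_β)/C)² + 3.
(2.241 + 1.036) / 0.4236 = 3.277 / 0.4236 = 7.736.
n = 7.736² + 3 = 59.85 + 3 = 62.8.
Round up.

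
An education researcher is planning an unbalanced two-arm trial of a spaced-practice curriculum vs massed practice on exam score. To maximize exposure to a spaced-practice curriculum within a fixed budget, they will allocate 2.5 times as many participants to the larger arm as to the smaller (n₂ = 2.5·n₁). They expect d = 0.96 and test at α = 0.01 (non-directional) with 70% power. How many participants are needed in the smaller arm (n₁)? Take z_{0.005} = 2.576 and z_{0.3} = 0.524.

n₁ = 15

With allocation ratio k = n₂/n₁ = 2.5, Var(x̄₁−x̄₂) = σ²(1/n₁ + 1/(k·n₁)) = σ²·(k+1)/(k·n₁).
So n₁ = (1 + 1/k)·((z_{α/2} + z_β)/d)² = 1.400 × (3.100/0.96)².
n₁ = 1.400 × 10.43 = 14.6.
Round up: n₁ = 15, giving n₂ = ⌈2.5 × 15⌉ = ⌈37.5⌉ = 38.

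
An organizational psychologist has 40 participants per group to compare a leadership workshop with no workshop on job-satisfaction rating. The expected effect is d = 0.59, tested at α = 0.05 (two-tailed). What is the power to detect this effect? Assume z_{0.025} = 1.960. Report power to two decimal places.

power ≈ 0.75

For two equal groups, power = Φ(d·√(n/2) − z_{α/2}).
d·√(n/2) = 0.59 × √(40/2) = 0.59 × 4.472 = 2.639.
z_β = 2.639 − 1.960 = 0.679.
Power = Φ(0.679) = 0.751.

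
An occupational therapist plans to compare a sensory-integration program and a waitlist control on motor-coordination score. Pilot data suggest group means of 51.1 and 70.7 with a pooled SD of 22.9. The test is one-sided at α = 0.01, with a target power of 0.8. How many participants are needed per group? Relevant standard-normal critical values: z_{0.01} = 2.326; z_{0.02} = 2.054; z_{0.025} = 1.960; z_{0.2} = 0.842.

Cohen's d = |M₁ − M₂| / SD_pooled = |51.1 − 70.7| / 22.9 = 19.6 / 22.9 = 0.856.
For two independent groups with equal n: n = 2·((z_{α} + z_β) / d)².
z_{α} + z_β = 2.326 + 0.842 = 3.168.
n = 2 × (3.168 / 0.856)² = 2 × 3.701² = 2 × 13.70 = 27.4.
Round up to the next whole participant.

n = 28 per group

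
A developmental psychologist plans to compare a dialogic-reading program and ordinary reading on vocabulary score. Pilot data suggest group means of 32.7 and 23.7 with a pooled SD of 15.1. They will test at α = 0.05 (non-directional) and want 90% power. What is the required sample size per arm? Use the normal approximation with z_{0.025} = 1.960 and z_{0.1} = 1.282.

n = 60 per group

Cohen's d = |M₁ − M₂| / SD_pooled = |32.7 − 23.7| / 15.1 = 9.0 / 15.1 = 0.596.
For two independent groups with equal n: n = 2·((z_{α/2} + z_β) / d)².
z_{α/2} + z_β = 1.960 + 1.282 = 3.242.
n = 2 × (3.242 / 0.596)² = 2 × 5.440² = 2 × 29.59 = 59.2.
Round up to the next whole participant.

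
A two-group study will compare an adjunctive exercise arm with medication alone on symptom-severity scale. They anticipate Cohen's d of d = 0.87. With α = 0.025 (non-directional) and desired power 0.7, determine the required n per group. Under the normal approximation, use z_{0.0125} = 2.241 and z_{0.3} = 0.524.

For two independent groups with equal n: n = 2·((z_{α/2} + z_β) / d)².
z_{α/2} + z_β = 2.241 + 0.524 = 2.765.
n = 2 × (2.765 / 0.87)² = 2 × 3.178² = 2 × 10.10 = 20.2.
Round up to the next whole participant.

n = 21 per group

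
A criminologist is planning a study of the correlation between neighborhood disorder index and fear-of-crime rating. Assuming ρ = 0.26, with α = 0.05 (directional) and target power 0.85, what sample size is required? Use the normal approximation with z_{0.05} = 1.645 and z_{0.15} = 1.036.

Fisher's z: C = ½·ln((1+r)/(1−r)) = ½·ln(1.7027) = 0.2661.
n = ((z_{α} + z_β)/C)² + 3.
(1.645 + 1.036) / 0.2661 = 2.681 / 0.2661 = 10.075.
n = 10.075² + 3 = 101.51 + 3 = 104.5.
Round up.

n = 105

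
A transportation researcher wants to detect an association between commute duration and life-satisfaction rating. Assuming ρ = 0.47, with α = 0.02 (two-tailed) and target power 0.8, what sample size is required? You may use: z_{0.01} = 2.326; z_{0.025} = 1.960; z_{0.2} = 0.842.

n = 42

Fisher's z: C = ½·ln((1+r)/(1−r)) = ½·ln(2.7736) = 0.5101.
n = ((z_{α/2} + z_β)/C)² + 3.
(2.326 + 0.842) / 0.5101 = 3.168 / 0.5101 = 6.211.
n = 6.211² + 3 = 38.57 + 3 = 41.6.
Round up.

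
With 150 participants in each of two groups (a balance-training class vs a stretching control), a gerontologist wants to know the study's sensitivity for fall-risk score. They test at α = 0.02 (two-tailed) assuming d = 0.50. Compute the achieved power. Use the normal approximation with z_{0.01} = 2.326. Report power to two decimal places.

power ≈ 0.98

For two equal groups, power = Φ(d·√(n/2) − z_{α/2}).
d·√(n/2) = 0.50 × √(150/2) = 0.50 × 8.660 = 4.330.
z_β = 4.330 − 2.326 = 2.004.
Power = Φ(2.004) = 0.977.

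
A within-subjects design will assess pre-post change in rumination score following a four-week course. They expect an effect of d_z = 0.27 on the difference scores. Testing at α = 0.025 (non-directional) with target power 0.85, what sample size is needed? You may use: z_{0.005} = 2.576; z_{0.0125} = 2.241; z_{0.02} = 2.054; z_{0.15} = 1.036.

n = 148 pairs

For a paired (one-sample on differences) test: n = ((z_{α/2} + z_β) / d)².
z_{α/2} + z_β = 2.241 + 1.036 = 3.277.
n = (3.277 / 0.27)² = 12.137² = 147.31.
Round up.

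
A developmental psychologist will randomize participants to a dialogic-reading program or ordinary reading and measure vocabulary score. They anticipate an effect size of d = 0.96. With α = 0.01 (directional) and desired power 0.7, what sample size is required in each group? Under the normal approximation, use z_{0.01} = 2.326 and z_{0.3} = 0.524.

n = 18 per group

For two independent groups with equal n: n = 2·((z_{α} + z_β) / d)².
z_{α} + z_β = 2.326 + 0.524 = 2.850.
n = 2 × (2.850 / 0.96)² = 2 × 2.969² = 2 × 8.81 = 17.6.
Round up to the next whole participant.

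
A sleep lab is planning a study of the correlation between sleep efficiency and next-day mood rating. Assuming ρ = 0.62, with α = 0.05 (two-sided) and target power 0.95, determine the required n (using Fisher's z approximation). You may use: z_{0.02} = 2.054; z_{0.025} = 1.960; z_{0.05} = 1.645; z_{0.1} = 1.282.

Fisher's z: C = ½·ln((1+r)/(1−r)) = ½·ln(4.2632) = 0.7250.
n = ((z_{α/2} + z_β)/C)² + 3.
(1.960 + 1.645) / 0.7250 = 3.605 / 0.7250 = 4.972.
n = 4.972² + 3 = 24.72 + 3 = 27.7.
Round up.

n = 28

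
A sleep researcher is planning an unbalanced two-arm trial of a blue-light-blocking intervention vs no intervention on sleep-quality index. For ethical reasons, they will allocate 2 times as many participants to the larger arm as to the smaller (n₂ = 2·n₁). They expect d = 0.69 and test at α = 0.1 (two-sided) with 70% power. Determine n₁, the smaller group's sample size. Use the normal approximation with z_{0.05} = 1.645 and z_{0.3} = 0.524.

With allocation ratio k = n₂/n₁ = 2, Var(x̄₁−x̄₂) = σ²(1/n₁ + 1/(k·n₁)) = σ²·(k+1)/(k·n₁).
So n₁ = (1 + 1/k)·((z_{α/2} + z_β)/d)² = 1.500 × (2.169/0.69)².
n₁ = 1.500 × 9.88 = 14.8.
Round up: n₁ = 15, giving n₂ = 2 × 15 = 30.

n₁ = 15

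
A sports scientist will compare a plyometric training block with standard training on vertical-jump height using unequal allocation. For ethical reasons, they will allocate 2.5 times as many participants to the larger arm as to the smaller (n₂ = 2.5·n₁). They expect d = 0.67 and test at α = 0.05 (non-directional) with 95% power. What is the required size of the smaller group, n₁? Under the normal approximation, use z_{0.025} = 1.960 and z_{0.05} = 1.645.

With allocation ratio k = n₂/n₁ = 2.5, Var(x̄₁−x̄₂) = σ²(1/n₁ + 1/(k·n₁)) = σ²·(k+1)/(k·n₁).
So n₁ = (1 + 1/k)·((z_{α/2} + z_β)/d)² = 1.400 × (3.605/0.67)².
n₁ = 1.400 × 28.95 = 40.5.
Round up: n₁ = 41, giving n₂ = ⌈2.5 × 41⌉ = ⌈102.5⌉ = 103.

n₁ = 41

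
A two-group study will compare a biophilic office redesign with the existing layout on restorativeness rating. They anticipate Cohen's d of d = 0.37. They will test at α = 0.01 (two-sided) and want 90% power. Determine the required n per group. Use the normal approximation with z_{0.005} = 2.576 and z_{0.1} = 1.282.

For two independent groups with equal n: n = 2·((z_{α/2} + z_β) / d)².
z_{α/2} + z_β = 2.576 + 1.282 = 3.858.
n = 2 × (3.858 / 0.37)² = 2 × 10.427² = 2 × 108.72 = 217.4.
Round up to the next whole participant.

n = 218 per group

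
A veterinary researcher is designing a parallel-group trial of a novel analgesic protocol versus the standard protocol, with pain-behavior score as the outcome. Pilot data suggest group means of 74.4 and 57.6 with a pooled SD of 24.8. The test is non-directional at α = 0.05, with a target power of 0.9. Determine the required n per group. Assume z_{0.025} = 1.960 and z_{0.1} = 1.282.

Cohen's d = |M₁ − M₂| / SD_pooled = |74.4 − 57.6| / 24.8 = 16.8 / 24.8 = 0.677.
For two independent groups with equal n: n = 2·((z_{α/2} + z_β) / d)².
z_{α/2} + z_β = 1.960 + 1.282 = 3.242.
n = 2 × (3.242 / 0.677)² = 2 × 4.789² = 2 × 22.93 = 45.9.
Round up to the next whole participant.

n = 46 per group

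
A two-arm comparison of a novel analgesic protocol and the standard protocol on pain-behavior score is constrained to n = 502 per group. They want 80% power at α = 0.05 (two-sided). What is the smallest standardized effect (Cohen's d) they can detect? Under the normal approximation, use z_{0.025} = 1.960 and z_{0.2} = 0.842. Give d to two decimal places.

For two independent groups of n = 502 each: d_min = (z_{α/2} + z_β)·√(2/n).
z-sum = 1.960 + 0.842 = 2.802.
d_min = 2.802 × √(2/502) = 2.802 × 0.0631 = 0.177.

d_min ≈ 0.18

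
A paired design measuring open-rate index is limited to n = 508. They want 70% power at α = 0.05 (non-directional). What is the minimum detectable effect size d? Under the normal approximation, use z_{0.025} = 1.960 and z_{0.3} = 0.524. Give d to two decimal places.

For a single sample (or paired design) of n = 508: d_min = (z_{α/2} + z_β)/√n.
z-sum = 1.960 + 0.524 = 2.484.
d_min = 2.484 / √508 = 2.484 / 22.539 = 0.110.

d_min ≈ 0.11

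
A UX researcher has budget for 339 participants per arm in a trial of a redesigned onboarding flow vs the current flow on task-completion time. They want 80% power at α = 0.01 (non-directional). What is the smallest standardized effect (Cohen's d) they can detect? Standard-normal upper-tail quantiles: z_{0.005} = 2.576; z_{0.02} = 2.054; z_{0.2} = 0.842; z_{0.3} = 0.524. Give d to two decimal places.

d_min ≈ 0.26

For two independent groups of n = 339 each: d_min = (z_{α/2} + z_β)·√(2/n).
z-sum = 2.576 + 0.842 = 3.418.
d_min = 3.418 × √(2/339) = 3.418 × 0.0768 = 0.263.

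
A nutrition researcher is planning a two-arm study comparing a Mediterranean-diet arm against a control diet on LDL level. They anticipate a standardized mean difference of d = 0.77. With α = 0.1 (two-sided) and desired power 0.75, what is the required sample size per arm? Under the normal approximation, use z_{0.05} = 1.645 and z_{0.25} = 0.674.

n = 19 per group

For two independent groups with equal n: n = 2·((z_{α/2} + z_β) / d)².
z_{α/2} + z_β = 1.645 + 0.674 = 2.319.
n = 2 × (2.319 / 0.77)² = 2 × 3.012² = 2 × 9.07 = 18.1.
Round up to the next whole participant.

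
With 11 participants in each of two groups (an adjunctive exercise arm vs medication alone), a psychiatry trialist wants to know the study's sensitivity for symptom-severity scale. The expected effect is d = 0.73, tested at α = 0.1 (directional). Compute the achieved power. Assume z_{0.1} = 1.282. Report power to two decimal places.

For two equal groups, power = Φ(d·√(n/2) − z_{α}).
d·√(n/2) = 0.73 × √(11/2) = 0.73 × 2.345 = 1.712.
z_β = 1.712 − 1.282 = 0.430.
Power = Φ(0.430) = 0.666.

power ≈ 0.67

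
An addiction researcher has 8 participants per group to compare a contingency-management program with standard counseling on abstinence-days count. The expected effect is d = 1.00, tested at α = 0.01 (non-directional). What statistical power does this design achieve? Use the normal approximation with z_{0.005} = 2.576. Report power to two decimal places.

power ≈ 0.28

For two equal groups, power = Φ(d·√(n/2) − z_{α/2}).
d·√(n/2) = 1.00 × √(8/2) = 1.00 × 2.000 = 2.000.
z_β = 2.000 − 2.576 = -0.576.
Power = Φ(-0.576) = 0.282.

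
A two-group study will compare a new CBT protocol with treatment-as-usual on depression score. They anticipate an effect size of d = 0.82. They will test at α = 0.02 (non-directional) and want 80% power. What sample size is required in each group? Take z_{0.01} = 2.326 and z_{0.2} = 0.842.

For two independent groups with equal n: n = 2·((z_{α/2} + z_β) / d)².
z_{α/2} + z_β = 2.326 + 0.842 = 3.168.
n = 2 × (3.168 / 0.82)² = 2 × 3.863² = 2 × 14.93 = 29.9.
Round up to the next whole participant.

n = 30 per group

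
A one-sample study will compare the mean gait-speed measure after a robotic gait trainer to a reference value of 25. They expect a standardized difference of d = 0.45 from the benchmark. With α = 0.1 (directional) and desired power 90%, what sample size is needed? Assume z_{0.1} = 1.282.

n = 33

For a one-sample test: n = ((z_{α} + z_β) / d)².
z_{α} + z_β = 1.282 + 1.282 = 2.564.
n = (2.564 / 0.45)² = 5.698² = 32.46.
Round up.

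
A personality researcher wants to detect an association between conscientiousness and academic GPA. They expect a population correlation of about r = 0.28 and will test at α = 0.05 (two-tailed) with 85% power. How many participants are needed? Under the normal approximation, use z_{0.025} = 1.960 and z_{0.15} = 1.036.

n = 112

Fisher's z: C = ½·ln((1+r)/(1−r)) = ½·ln(1.7778) = 0.2877.
n = ((z_{α/2} + z_β)/C)² + 3.
(1.960 + 1.036) / 0.2877 = 2.996 / 0.2877 = 10.414.
n = 10.414² + 3 = 108.44 + 3 = 111.4.
Round up.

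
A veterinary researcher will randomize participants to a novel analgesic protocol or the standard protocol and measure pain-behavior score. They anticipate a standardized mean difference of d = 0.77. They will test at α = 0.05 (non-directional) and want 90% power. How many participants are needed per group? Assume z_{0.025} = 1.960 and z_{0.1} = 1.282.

For two independent groups with equal n: n = 2·((z_{α/2} + z_β) / d)².
z_{α/2} + z_β = 1.960 + 1.282 = 3.242.
n = 2 × (3.242 / 0.77)² = 2 × 4.210² = 2 × 17.73 = 35.5.
Round up to the next whole participant.

n = 36 per group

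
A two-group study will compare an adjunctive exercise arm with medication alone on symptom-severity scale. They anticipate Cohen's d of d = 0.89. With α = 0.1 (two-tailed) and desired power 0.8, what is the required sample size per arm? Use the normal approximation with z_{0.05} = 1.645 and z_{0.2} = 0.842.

For two independent groups with equal n: n = 2·((z_{α/2} + z_β) / d)².
z_{α/2} + z_β = 1.645 + 0.842 = 2.487.
n = 2 × (2.487 / 0.89)² = 2 × 2.794² = 2 × 7.81 = 15.6.
Round up to the next whole participant.

n = 16 per group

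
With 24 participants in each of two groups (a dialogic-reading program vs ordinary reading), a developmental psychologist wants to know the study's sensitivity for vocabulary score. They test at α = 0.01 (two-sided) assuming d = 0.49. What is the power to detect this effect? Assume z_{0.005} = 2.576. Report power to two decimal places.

power ≈ 0.19

For two equal groups, power = Φ(d·√(n/2) − z_{α/2}).
d·√(n/2) = 0.49 × √(24/2) = 0.49 × 3.464 = 1.697.
z_β = 1.697 − 2.576 = -0.879.
Power = Φ(-0.879) = 0.190.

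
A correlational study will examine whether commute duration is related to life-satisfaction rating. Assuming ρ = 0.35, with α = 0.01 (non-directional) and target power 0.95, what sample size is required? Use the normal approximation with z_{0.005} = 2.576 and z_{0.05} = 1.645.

n = 137

Fisher's z: C = ½·ln((1+r)/(1−r)) = ½·ln(2.0769) = 0.3654.
n = ((z_{α/2} + z_β)/C)² + 3.
(2.576 + 1.645) / 0.3654 = 4.221 / 0.3654 = 11.552.
n = 11.552² + 3 = 133.44 + 3 = 136.4.
Round up.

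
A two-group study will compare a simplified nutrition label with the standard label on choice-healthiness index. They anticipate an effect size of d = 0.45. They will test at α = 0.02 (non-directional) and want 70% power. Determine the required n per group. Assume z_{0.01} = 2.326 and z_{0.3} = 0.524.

For two independent groups with equal n: n = 2·((z_{α/2} + z_β) / d)².
z_{α/2} + z_β = 2.326 + 0.524 = 2.850.
n = 2 × (2.850 / 0.45)² = 2 × 6.333² = 2 × 40.11 = 80.2.
Round up to the next whole participant.

n = 81 per group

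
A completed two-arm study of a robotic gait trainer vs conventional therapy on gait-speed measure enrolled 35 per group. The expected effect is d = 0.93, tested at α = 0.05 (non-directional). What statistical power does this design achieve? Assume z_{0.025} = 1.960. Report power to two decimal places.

For two equal groups, power = Φ(d·√(n/2) − z_{α/2}).
d·√(n/2) = 0.93 × √(35/2) = 0.93 × 4.183 = 3.890.
z_β = 3.890 − 1.960 = 1.930.
Power = Φ(1.930) = 0.973.

power ≈ 0.97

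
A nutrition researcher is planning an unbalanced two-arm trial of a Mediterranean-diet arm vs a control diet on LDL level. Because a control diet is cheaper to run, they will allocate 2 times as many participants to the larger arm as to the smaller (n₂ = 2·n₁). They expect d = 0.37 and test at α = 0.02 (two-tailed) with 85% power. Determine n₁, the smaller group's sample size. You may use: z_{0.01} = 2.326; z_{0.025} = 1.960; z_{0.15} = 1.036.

With allocation ratio k = n₂/n₁ = 2, Var(x̄₁−x̄₂) = σ²(1/n₁ + 1/(k·n₁)) = σ²·(k+1)/(k·n₁).
So n₁ = (1 + 1/k)·((z_{α/2} + z_β)/d)² = 1.500 × (3.362/0.37)².
n₁ = 1.500 × 82.56 = 123.8.
Round up: n₁ = 124, giving n₂ = 2 × 124 = 248.

n₁ = 124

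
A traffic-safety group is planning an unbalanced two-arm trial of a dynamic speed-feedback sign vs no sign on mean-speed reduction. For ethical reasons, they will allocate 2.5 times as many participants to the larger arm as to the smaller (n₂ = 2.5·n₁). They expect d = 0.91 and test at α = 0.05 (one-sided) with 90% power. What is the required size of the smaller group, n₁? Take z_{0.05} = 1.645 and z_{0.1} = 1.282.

n₁ = 15

With allocation ratio k = n₂/n₁ = 2.5, Var(x̄₁−x̄₂) = σ²(1/n₁ + 1/(k·n₁)) = σ²·(k+1)/(k·n₁).
So n₁ = (1 + 1/k)·((z_{α} + z_β)/d)² = 1.400 × (2.927/0.91)².
n₁ = 1.400 × 10.35 = 14.5.
Round up: n₁ = 15, giving n₂ = ⌈2.5 × 15⌉ = ⌈37.5⌉ = 38.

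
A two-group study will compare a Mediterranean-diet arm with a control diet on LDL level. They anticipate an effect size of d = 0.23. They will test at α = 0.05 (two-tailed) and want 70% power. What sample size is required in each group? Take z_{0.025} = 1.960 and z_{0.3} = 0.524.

For two independent groups with equal n: n = 2·((z_{α/2} + z_β) / d)².
z_{α/2} + z_β = 1.960 + 0.524 = 2.484.
n = 2 × (2.484 / 0.23)² = 2 × 10.800² = 2 × 116.64 = 233.3.
Round up to the next whole participant.

n = 234 per group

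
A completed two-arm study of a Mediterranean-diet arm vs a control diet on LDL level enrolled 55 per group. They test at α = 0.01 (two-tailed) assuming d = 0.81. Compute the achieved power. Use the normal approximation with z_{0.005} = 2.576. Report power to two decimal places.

For two equal groups, power = Φ(d·√(n/2) − z_{α/2}).
d·√(n/2) = 0.81 × √(55/2) = 0.81 × 5.244 = 4.248.
z_β = 4.248 − 2.576 = 1.672.
Power = Φ(1.672) = 0.953.

power ≈ 0.95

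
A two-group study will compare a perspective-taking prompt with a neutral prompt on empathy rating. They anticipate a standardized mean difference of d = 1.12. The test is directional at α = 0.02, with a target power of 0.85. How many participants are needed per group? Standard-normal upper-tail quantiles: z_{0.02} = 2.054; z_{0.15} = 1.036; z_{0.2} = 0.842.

For two independent groups with equal n: n = 2·((z_{α} + z_β) / d)².
z_{α} + z_β = 2.054 + 1.036 = 3.090.
n = 2 × (3.090 / 1.12)² = 2 × 2.759² = 2 × 7.61 = 15.2.
Round up to the next whole participant.

n = 16 per group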